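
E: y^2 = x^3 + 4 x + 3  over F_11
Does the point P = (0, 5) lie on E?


Check whether y^2 = x^3 + 4 x + 3 (mod 11) for (x, y) = (0, 5).
LHS: y^2 = 5^2 mod 11 = 3
RHS: x^3 + 4 x + 3 = 0^3 + 4*0 + 3 mod 11 = 3
LHS = RHS

Yes, on the curve


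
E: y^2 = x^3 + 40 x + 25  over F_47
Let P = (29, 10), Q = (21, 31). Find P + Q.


P != Q, so use the chord formula.
s = (y2 - y1) / (x2 - x1) = (21) / (39) mod 47 = 15
x3 = s^2 - x1 - x2 mod 47 = 15^2 - 29 - 21 = 34
y3 = s (x1 - x3) - y1 mod 47 = 15 * (29 - 34) - 10 = 9

P + Q = (34, 9)


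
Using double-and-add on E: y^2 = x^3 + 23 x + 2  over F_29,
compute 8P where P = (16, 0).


k = 8 = 1000_2 (binary, LSB first: 0001)
Double-and-add from P = (16, 0):
  bit 0 = 0: acc unchanged = O
  bit 1 = 0: acc unchanged = O
  bit 2 = 0: acc unchanged = O
  bit 3 = 1: acc = O + O = O

8P = O


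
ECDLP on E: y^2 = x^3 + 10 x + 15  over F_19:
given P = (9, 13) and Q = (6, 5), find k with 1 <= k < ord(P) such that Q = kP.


Enumerate multiples of P until we hit Q = (6, 5):
  1P = (9, 13)
  2P = (6, 14)
  3P = (2, 10)
  4P = (14, 12)
  5P = (12, 18)
  6P = (5, 0)
  7P = (12, 1)
  8P = (14, 7)
  9P = (2, 9)
  10P = (6, 5)
Match found at i = 10.

k = 10


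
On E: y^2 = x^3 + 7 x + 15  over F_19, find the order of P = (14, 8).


Compute successive multiples of P until we hit O:
  1P = (14, 8)
  2P = (14, 11)
  3P = O

ord(P) = 3


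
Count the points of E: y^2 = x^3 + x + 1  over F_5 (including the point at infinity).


For each x in F_5, count y with y^2 = x^3 + 1 x + 1 mod 5:
  x = 0: RHS = 1, y in [1, 4]  -> 2 point(s)
  x = 2: RHS = 1, y in [1, 4]  -> 2 point(s)
  x = 3: RHS = 1, y in [1, 4]  -> 2 point(s)
  x = 4: RHS = 4, y in [2, 3]  -> 2 point(s)
Affine points: 8. Add the point at infinity: total = 9.

#E(F_5) = 9


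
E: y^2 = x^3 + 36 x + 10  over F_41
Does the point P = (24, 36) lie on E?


Check whether y^2 = x^3 + 36 x + 10 (mod 41) for (x, y) = (24, 36).
LHS: y^2 = 36^2 mod 41 = 25
RHS: x^3 + 36 x + 10 = 24^3 + 36*24 + 10 mod 41 = 20
LHS != RHS

No, not on the curve


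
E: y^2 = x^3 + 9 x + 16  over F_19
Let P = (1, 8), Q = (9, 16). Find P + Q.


P != Q, so use the chord formula.
s = (y2 - y1) / (x2 - x1) = (8) / (8) mod 19 = 1
x3 = s^2 - x1 - x2 mod 19 = 1^2 - 1 - 9 = 10
y3 = s (x1 - x3) - y1 mod 19 = 1 * (1 - 10) - 8 = 2

P + Q = (10, 2)


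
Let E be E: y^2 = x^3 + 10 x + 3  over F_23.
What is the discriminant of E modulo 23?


4 a^3 + 27 b^2 = 4*10^3 + 27*3^2 = 4000 + 243 = 4243
Delta = -16 * (4243) = -67888
Delta mod 23 = 8

Delta = 8 (mod 23)


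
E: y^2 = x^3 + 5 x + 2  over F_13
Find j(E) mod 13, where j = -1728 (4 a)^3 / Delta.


Delta = -16(4 a^3 + 27 b^2) mod 13 = 9
-1728 * (4 a)^3 = -1728 * (4*5)^3 mod 13 = 5
j = 5 * 9^(-1) mod 13 = 2

j = 2 (mod 13)


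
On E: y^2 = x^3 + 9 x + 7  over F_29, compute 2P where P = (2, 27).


Doubling: s = (3 x1^2 + a) / (2 y1)
s = (3*2^2 + 9) / (2*27) mod 29 = 2
x3 = s^2 - 2 x1 mod 29 = 2^2 - 2*2 = 0
y3 = s (x1 - x3) - y1 mod 29 = 2 * (2 - 0) - 27 = 6

2P = (0, 6)


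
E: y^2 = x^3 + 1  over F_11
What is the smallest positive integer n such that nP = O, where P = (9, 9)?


Compute successive multiples of P until we hit O:
  1P = (9, 9)
  2P = (2, 3)
  3P = (5, 7)
  4P = (0, 1)
  5P = (7, 5)
  6P = (10, 0)
  7P = (7, 6)
  8P = (0, 10)
  ... (continuing to 12P)
  12P = O

ord(P) = 12


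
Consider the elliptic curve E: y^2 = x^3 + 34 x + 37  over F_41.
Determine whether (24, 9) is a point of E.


Check whether y^2 = x^3 + 34 x + 37 (mod 41) for (x, y) = (24, 9).
LHS: y^2 = 9^2 mod 41 = 40
RHS: x^3 + 34 x + 37 = 24^3 + 34*24 + 37 mod 41 = 40
LHS = RHS

Yes, on the curve


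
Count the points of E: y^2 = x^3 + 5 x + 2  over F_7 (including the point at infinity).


For each x in F_7, count y with y^2 = x^3 + 5 x + 2 mod 7:
  x = 0: RHS = 2, y in [3, 4]  -> 2 point(s)
  x = 1: RHS = 1, y in [1, 6]  -> 2 point(s)
  x = 3: RHS = 2, y in [3, 4]  -> 2 point(s)
  x = 4: RHS = 2, y in [3, 4]  -> 2 point(s)
Affine points: 8. Add the point at infinity: total = 9.

#E(F_7) = 9


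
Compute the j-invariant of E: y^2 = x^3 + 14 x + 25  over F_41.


Delta = -16(4 a^3 + 27 b^2) mod 41 = 13
-1728 * (4 a)^3 = -1728 * (4*14)^3 mod 41 = 4
j = 4 * 13^(-1) mod 41 = 35

j = 35 (mod 41)


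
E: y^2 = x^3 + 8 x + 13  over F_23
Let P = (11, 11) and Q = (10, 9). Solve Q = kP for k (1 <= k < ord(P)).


Enumerate multiples of P until we hit Q = (10, 9):
  1P = (11, 11)
  2P = (10, 9)
Match found at i = 2.

k = 2


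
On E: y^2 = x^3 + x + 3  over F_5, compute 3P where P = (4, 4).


k = 3 = 11_2 (binary, LSB first: 11)
Double-and-add from P = (4, 4):
  bit 0 = 1: acc = O + (4, 4) = (4, 4)
  bit 1 = 1: acc = (4, 4) + (1, 0) = (4, 1)

3P = (4, 1)


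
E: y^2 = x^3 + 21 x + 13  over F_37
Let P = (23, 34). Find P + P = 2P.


Doubling: s = (3 x1^2 + a) / (2 y1)
s = (3*23^2 + 21) / (2*34) mod 37 = 28
x3 = s^2 - 2 x1 mod 37 = 28^2 - 2*23 = 35
y3 = s (x1 - x3) - y1 mod 37 = 28 * (23 - 35) - 34 = 0

2P = (35, 0)


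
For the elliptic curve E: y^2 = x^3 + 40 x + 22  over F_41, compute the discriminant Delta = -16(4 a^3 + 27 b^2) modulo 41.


4 a^3 + 27 b^2 = 4*40^3 + 27*22^2 = 256000 + 13068 = 269068
Delta = -16 * (269068) = -4305088
Delta mod 41 = 35

Delta = 35 (mod 41)


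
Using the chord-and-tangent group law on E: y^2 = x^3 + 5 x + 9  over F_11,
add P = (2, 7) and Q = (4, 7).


P != Q, so use the chord formula.
s = (y2 - y1) / (x2 - x1) = (0) / (2) mod 11 = 0
x3 = s^2 - x1 - x2 mod 11 = 0^2 - 2 - 4 = 5
y3 = s (x1 - x3) - y1 mod 11 = 0 * (2 - 5) - 7 = 4

P + Q = (5, 4)


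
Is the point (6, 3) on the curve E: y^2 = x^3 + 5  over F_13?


Check whether y^2 = x^3 + 0 x + 5 (mod 13) for (x, y) = (6, 3).
LHS: y^2 = 3^2 mod 13 = 9
RHS: x^3 + 0 x + 5 = 6^3 + 0*6 + 5 mod 13 = 0
LHS != RHS

No, not on the curve


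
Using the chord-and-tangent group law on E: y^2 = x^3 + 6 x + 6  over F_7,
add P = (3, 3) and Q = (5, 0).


P != Q, so use the chord formula.
s = (y2 - y1) / (x2 - x1) = (4) / (2) mod 7 = 2
x3 = s^2 - x1 - x2 mod 7 = 2^2 - 3 - 5 = 3
y3 = s (x1 - x3) - y1 mod 7 = 2 * (3 - 3) - 3 = 4

P + Q = (3, 4)


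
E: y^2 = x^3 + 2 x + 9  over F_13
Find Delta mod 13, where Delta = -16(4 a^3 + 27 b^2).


4 a^3 + 27 b^2 = 4*2^3 + 27*9^2 = 32 + 2187 = 2219
Delta = -16 * (2219) = -35504
Delta mod 13 = 12

Delta = 12 (mod 13)


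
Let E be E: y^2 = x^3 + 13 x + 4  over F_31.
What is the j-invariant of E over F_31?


Delta = -16(4 a^3 + 27 b^2) mod 31 = 9
-1728 * (4 a)^3 = -1728 * (4*13)^3 mod 31 = 29
j = 29 * 9^(-1) mod 31 = 17

j = 17 (mod 31)


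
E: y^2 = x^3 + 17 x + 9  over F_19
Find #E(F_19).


For each x in F_19, count y with y^2 = x^3 + 17 x + 9 mod 19:
  x = 0: RHS = 9, y in [3, 16]  -> 2 point(s)
  x = 3: RHS = 11, y in [7, 12]  -> 2 point(s)
  x = 6: RHS = 4, y in [2, 17]  -> 2 point(s)
  x = 8: RHS = 11, y in [7, 12]  -> 2 point(s)
  x = 9: RHS = 17, y in [6, 13]  -> 2 point(s)
  x = 10: RHS = 1, y in [1, 18]  -> 2 point(s)
  x = 11: RHS = 7, y in [8, 11]  -> 2 point(s)
  x = 16: RHS = 7, y in [8, 11]  -> 2 point(s)
  x = 17: RHS = 5, y in [9, 10]  -> 2 point(s)
Affine points: 18. Add the point at infinity: total = 19.

#E(F_19) = 19


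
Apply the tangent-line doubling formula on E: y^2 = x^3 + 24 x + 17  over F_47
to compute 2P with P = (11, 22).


Doubling: s = (3 x1^2 + a) / (2 y1)
s = (3*11^2 + 24) / (2*22) mod 47 = 12
x3 = s^2 - 2 x1 mod 47 = 12^2 - 2*11 = 28
y3 = s (x1 - x3) - y1 mod 47 = 12 * (11 - 28) - 22 = 9

2P = (28, 9)


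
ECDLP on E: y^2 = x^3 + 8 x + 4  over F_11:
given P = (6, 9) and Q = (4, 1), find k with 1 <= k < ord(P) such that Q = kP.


Enumerate multiples of P until we hit Q = (4, 1):
  1P = (6, 9)
  2P = (4, 10)
  3P = (4, 1)
Match found at i = 3.

k = 3


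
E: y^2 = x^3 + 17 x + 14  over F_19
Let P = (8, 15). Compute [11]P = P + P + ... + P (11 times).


k = 11 = 1011_2 (binary, LSB first: 1101)
Double-and-add from P = (8, 15):
  bit 0 = 1: acc = O + (8, 15) = (8, 15)
  bit 1 = 1: acc = (8, 15) + (3, 4) = (6, 16)
  bit 2 = 0: acc unchanged = (6, 16)
  bit 3 = 1: acc = (6, 16) + (10, 14) = (8, 4)

11P = (8, 4)


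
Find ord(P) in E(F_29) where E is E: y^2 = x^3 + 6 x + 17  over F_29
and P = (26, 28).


Compute successive multiples of P until we hit O:
  1P = (26, 28)
  2P = (10, 27)
  3P = (16, 27)
  4P = (25, 4)
  5P = (3, 2)
  6P = (22, 3)
  7P = (11, 15)
  8P = (1, 13)
  ... (continuing to 25P)
  25P = O

ord(P) = 25


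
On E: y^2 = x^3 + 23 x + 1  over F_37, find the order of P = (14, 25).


Compute successive multiples of P until we hit O:
  1P = (14, 25)
  2P = (35, 24)
  3P = (0, 36)
  4P = (34, 33)
  5P = (1, 32)
  6P = (12, 28)
  7P = (4, 34)
  8P = (15, 24)
  ... (continuing to 31P)
  31P = O

ord(P) = 31


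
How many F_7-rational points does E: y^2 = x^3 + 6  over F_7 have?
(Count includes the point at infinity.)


For each x in F_7, count y with y^2 = x^3 + 0 x + 6 mod 7:
  x = 1: RHS = 0, y in [0]  -> 1 point(s)
  x = 2: RHS = 0, y in [0]  -> 1 point(s)
  x = 4: RHS = 0, y in [0]  -> 1 point(s)
Affine points: 3. Add the point at infinity: total = 4.

#E(F_7) = 4


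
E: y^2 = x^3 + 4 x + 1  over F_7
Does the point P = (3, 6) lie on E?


Check whether y^2 = x^3 + 4 x + 1 (mod 7) for (x, y) = (3, 6).
LHS: y^2 = 6^2 mod 7 = 1
RHS: x^3 + 4 x + 1 = 3^3 + 4*3 + 1 mod 7 = 5
LHS != RHS

No, not on the curve


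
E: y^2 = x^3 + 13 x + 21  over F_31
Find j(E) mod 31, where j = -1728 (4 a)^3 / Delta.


Delta = -16(4 a^3 + 27 b^2) mod 31 = 22
-1728 * (4 a)^3 = -1728 * (4*13)^3 mod 31 = 29
j = 29 * 22^(-1) mod 31 = 14

j = 14 (mod 31)


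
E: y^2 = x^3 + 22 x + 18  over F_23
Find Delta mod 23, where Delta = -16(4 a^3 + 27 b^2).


4 a^3 + 27 b^2 = 4*22^3 + 27*18^2 = 42592 + 8748 = 51340
Delta = -16 * (51340) = -821440
Delta mod 23 = 5

Delta = 5 (mod 23)


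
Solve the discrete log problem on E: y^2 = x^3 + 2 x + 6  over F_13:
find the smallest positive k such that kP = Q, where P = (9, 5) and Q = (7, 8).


Enumerate multiples of P until we hit Q = (7, 8):
  1P = (9, 5)
  2P = (7, 5)
  3P = (10, 8)
  4P = (3, 0)
  5P = (10, 5)
  6P = (7, 8)
Match found at i = 6.

k = 6


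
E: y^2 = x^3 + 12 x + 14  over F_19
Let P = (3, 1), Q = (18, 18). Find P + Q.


P != Q, so use the chord formula.
s = (y2 - y1) / (x2 - x1) = (17) / (15) mod 19 = 10
x3 = s^2 - x1 - x2 mod 19 = 10^2 - 3 - 18 = 3
y3 = s (x1 - x3) - y1 mod 19 = 10 * (3 - 3) - 1 = 18

P + Q = (3, 18)


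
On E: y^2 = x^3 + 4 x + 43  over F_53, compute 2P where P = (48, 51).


Doubling: s = (3 x1^2 + a) / (2 y1)
s = (3*48^2 + 4) / (2*51) mod 53 = 20
x3 = s^2 - 2 x1 mod 53 = 20^2 - 2*48 = 39
y3 = s (x1 - x3) - y1 mod 53 = 20 * (48 - 39) - 51 = 23

2P = (39, 23)


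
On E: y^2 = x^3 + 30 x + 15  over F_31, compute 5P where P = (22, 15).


k = 5 = 101_2 (binary, LSB first: 101)
Double-and-add from P = (22, 15):
  bit 0 = 1: acc = O + (22, 15) = (22, 15)
  bit 1 = 0: acc unchanged = (22, 15)
  bit 2 = 1: acc = (22, 15) + (18, 30) = (7, 14)

5P = (7, 14)


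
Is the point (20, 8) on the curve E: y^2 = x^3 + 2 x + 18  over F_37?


Check whether y^2 = x^3 + 2 x + 18 (mod 37) for (x, y) = (20, 8).
LHS: y^2 = 8^2 mod 37 = 27
RHS: x^3 + 2 x + 18 = 20^3 + 2*20 + 18 mod 37 = 29
LHS != RHS

No, not on the curve


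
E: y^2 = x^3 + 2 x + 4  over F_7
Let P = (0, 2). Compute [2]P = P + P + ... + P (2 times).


k = 2 = 10_2 (binary, LSB first: 01)
Double-and-add from P = (0, 2):
  bit 0 = 0: acc unchanged = O
  bit 1 = 1: acc = O + (2, 4) = (2, 4)

2P = (2, 4)


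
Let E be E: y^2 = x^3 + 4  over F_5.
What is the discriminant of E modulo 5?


4 a^3 + 27 b^2 = 4*0^3 + 27*4^2 = 0 + 432 = 432
Delta = -16 * (432) = -6912
Delta mod 5 = 3

Delta = 3 (mod 5)


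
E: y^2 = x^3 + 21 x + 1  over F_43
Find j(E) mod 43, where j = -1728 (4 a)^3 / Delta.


Delta = -16(4 a^3 + 27 b^2) mod 43 = 6
-1728 * (4 a)^3 = -1728 * (4*21)^3 mod 43 = 21
j = 21 * 6^(-1) mod 43 = 25

j = 25 (mod 43)


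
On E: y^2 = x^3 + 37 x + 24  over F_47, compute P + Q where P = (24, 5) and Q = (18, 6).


P != Q, so use the chord formula.
s = (y2 - y1) / (x2 - x1) = (1) / (41) mod 47 = 39
x3 = s^2 - x1 - x2 mod 47 = 39^2 - 24 - 18 = 22
y3 = s (x1 - x3) - y1 mod 47 = 39 * (24 - 22) - 5 = 26

P + Q = (22, 26)


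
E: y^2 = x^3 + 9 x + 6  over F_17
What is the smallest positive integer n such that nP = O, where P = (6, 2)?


Compute successive multiples of P until we hit O:
  1P = (6, 2)
  2P = (1, 4)
  3P = (2, 10)
  4P = (13, 12)
  5P = (16, 8)
  6P = (11, 12)
  7P = (4, 2)
  8P = (7, 15)
  ... (continuing to 22P)
  22P = O

ord(P) = 22


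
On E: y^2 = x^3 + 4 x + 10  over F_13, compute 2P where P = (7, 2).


Doubling: s = (3 x1^2 + a) / (2 y1)
s = (3*7^2 + 4) / (2*2) mod 13 = 2
x3 = s^2 - 2 x1 mod 13 = 2^2 - 2*7 = 3
y3 = s (x1 - x3) - y1 mod 13 = 2 * (7 - 3) - 2 = 6

2P = (3, 6)


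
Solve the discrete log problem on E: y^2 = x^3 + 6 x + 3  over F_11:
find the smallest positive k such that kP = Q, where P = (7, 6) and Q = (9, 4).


Enumerate multiples of P until we hit Q = (9, 4):
  1P = (7, 6)
  2P = (9, 7)
  3P = (9, 4)
Match found at i = 3.

k = 3


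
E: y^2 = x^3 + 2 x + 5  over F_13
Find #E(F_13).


For each x in F_13, count y with y^2 = x^3 + 2 x + 5 mod 13:
  x = 2: RHS = 4, y in [2, 11]  -> 2 point(s)
  x = 3: RHS = 12, y in [5, 8]  -> 2 point(s)
  x = 4: RHS = 12, y in [5, 8]  -> 2 point(s)
  x = 5: RHS = 10, y in [6, 7]  -> 2 point(s)
  x = 6: RHS = 12, y in [5, 8]  -> 2 point(s)
  x = 8: RHS = 0, y in [0]  -> 1 point(s)
Affine points: 11. Add the point at infinity: total = 12.

#E(F_13) = 12


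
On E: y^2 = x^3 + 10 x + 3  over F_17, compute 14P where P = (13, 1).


k = 14 = 1110_2 (binary, LSB first: 0111)
Double-and-add from P = (13, 1):
  bit 0 = 0: acc unchanged = O
  bit 1 = 1: acc = O + (16, 14) = (16, 14)
  bit 2 = 1: acc = (16, 14) + (10, 7) = (7, 5)
  bit 3 = 1: acc = (7, 5) + (12, 7) = (7, 12)

14P = (7, 12)


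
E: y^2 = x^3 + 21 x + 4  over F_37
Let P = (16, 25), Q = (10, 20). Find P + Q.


P != Q, so use the chord formula.
s = (y2 - y1) / (x2 - x1) = (32) / (31) mod 37 = 7
x3 = s^2 - x1 - x2 mod 37 = 7^2 - 16 - 10 = 23
y3 = s (x1 - x3) - y1 mod 37 = 7 * (16 - 23) - 25 = 0

P + Q = (23, 0)


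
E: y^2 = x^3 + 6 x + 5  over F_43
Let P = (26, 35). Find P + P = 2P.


Doubling: s = (3 x1^2 + a) / (2 y1)
s = (3*26^2 + 6) / (2*35) mod 43 = 18
x3 = s^2 - 2 x1 mod 43 = 18^2 - 2*26 = 14
y3 = s (x1 - x3) - y1 mod 43 = 18 * (26 - 14) - 35 = 9

2P = (14, 9)


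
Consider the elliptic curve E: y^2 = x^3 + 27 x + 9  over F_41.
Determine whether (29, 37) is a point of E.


Check whether y^2 = x^3 + 27 x + 9 (mod 41) for (x, y) = (29, 37).
LHS: y^2 = 37^2 mod 41 = 16
RHS: x^3 + 27 x + 9 = 29^3 + 27*29 + 9 mod 41 = 7
LHS != RHS

No, not on the curve


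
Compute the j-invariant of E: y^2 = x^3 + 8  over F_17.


Delta = -16(4 a^3 + 27 b^2) mod 17 = 11
-1728 * (4 a)^3 = -1728 * (4*0)^3 mod 17 = 0
j = 0 * 11^(-1) mod 17 = 0

j = 0 (mod 17)


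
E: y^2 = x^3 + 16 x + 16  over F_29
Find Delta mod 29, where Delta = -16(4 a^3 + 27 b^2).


4 a^3 + 27 b^2 = 4*16^3 + 27*16^2 = 16384 + 6912 = 23296
Delta = -16 * (23296) = -372736
Delta mod 29 = 1

Delta = 1 (mod 29)


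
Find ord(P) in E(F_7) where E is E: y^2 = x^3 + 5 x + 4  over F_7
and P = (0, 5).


Compute successive multiples of P until we hit O:
  1P = (0, 5)
  2P = (2, 1)
  3P = (2, 6)
  4P = (0, 2)
  5P = O

ord(P) = 5


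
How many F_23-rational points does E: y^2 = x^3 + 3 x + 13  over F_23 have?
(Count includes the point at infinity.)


For each x in F_23, count y with y^2 = x^3 + 3 x + 13 mod 23:
  x = 0: RHS = 13, y in [6, 17]  -> 2 point(s)
  x = 2: RHS = 4, y in [2, 21]  -> 2 point(s)
  x = 3: RHS = 3, y in [7, 16]  -> 2 point(s)
  x = 7: RHS = 9, y in [3, 20]  -> 2 point(s)
  x = 10: RHS = 8, y in [10, 13]  -> 2 point(s)
  x = 12: RHS = 6, y in [11, 12]  -> 2 point(s)
  x = 13: RHS = 18, y in [8, 15]  -> 2 point(s)
  x = 14: RHS = 16, y in [4, 19]  -> 2 point(s)
  x = 15: RHS = 6, y in [11, 12]  -> 2 point(s)
  x = 17: RHS = 9, y in [3, 20]  -> 2 point(s)
  x = 19: RHS = 6, y in [11, 12]  -> 2 point(s)
  x = 20: RHS = 0, y in [0]  -> 1 point(s)
  x = 22: RHS = 9, y in [3, 20]  -> 2 point(s)
Affine points: 25. Add the point at infinity: total = 26.

#E(F_23) = 26


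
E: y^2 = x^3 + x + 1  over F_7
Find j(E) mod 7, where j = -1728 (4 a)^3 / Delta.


Delta = -16(4 a^3 + 27 b^2) mod 7 = 1
-1728 * (4 a)^3 = -1728 * (4*1)^3 mod 7 = 1
j = 1 * 1^(-1) mod 7 = 1

j = 1 (mod 7)


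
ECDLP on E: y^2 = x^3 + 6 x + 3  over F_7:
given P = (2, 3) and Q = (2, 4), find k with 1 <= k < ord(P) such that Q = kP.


Enumerate multiples of P until we hit Q = (2, 4):
  1P = (2, 3)
  2P = (5, 2)
  3P = (4, 0)
  4P = (5, 5)
  5P = (2, 4)
Match found at i = 5.

k = 5


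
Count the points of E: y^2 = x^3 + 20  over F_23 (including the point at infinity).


For each x in F_23, count y with y^2 = x^3 + 0 x + 20 mod 23:
  x = 3: RHS = 1, y in [1, 22]  -> 2 point(s)
  x = 6: RHS = 6, y in [11, 12]  -> 2 point(s)
  x = 7: RHS = 18, y in [8, 15]  -> 2 point(s)
  x = 8: RHS = 3, y in [7, 16]  -> 2 point(s)
  x = 9: RHS = 13, y in [6, 17]  -> 2 point(s)
  x = 10: RHS = 8, y in [10, 13]  -> 2 point(s)
  x = 12: RHS = 0, y in [0]  -> 1 point(s)
  x = 13: RHS = 9, y in [3, 20]  -> 2 point(s)
  x = 14: RHS = 4, y in [2, 21]  -> 2 point(s)
  x = 19: RHS = 2, y in [5, 18]  -> 2 point(s)
  x = 20: RHS = 16, y in [4, 19]  -> 2 point(s)
  x = 21: RHS = 12, y in [9, 14]  -> 2 point(s)
Affine points: 23. Add the point at infinity: total = 24.

#E(F_23) = 24


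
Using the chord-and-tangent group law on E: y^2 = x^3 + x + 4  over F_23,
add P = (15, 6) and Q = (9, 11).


P != Q, so use the chord formula.
s = (y2 - y1) / (x2 - x1) = (5) / (17) mod 23 = 3
x3 = s^2 - x1 - x2 mod 23 = 3^2 - 15 - 9 = 8
y3 = s (x1 - x3) - y1 mod 23 = 3 * (15 - 8) - 6 = 15

P + Q = (8, 15)


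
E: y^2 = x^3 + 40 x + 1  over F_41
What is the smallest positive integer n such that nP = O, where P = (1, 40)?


Compute successive multiples of P until we hit O:
  1P = (1, 40)
  2P = (40, 40)
  3P = (0, 1)
  4P = (3, 5)
  5P = (5, 30)
  6P = (31, 35)
  7P = (17, 31)
  8P = (27, 31)
  ... (continuing to 51P)
  51P = O

ord(P) = 51


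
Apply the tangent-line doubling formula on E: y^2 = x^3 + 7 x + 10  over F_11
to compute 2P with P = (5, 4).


Doubling: s = (3 x1^2 + a) / (2 y1)
s = (3*5^2 + 7) / (2*4) mod 11 = 2
x3 = s^2 - 2 x1 mod 11 = 2^2 - 2*5 = 5
y3 = s (x1 - x3) - y1 mod 11 = 2 * (5 - 5) - 4 = 7

2P = (5, 7)


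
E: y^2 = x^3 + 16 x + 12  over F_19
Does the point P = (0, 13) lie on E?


Check whether y^2 = x^3 + 16 x + 12 (mod 19) for (x, y) = (0, 13).
LHS: y^2 = 13^2 mod 19 = 17
RHS: x^3 + 16 x + 12 = 0^3 + 16*0 + 12 mod 19 = 12
LHS != RHS

No, not on the curve


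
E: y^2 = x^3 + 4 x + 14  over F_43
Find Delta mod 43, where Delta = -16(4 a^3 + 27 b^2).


4 a^3 + 27 b^2 = 4*4^3 + 27*14^2 = 256 + 5292 = 5548
Delta = -16 * (5548) = -88768
Delta mod 43 = 27

Delta = 27 (mod 43)


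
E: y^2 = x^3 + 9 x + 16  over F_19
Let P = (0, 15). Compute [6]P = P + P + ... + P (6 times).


k = 6 = 110_2 (binary, LSB first: 011)
Double-and-add from P = (0, 15):
  bit 0 = 0: acc unchanged = O
  bit 1 = 1: acc = O + (17, 16) = (17, 16)
  bit 2 = 1: acc = (17, 16) + (2, 17) = (6, 1)

6P = (6, 1)


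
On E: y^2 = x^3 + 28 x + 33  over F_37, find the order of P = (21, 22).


Compute successive multiples of P until we hit O:
  1P = (21, 22)
  2P = (22, 7)
  3P = (34, 25)
  4P = (30, 30)
  5P = (11, 28)
  6P = (32, 29)
  7P = (0, 25)
  8P = (13, 35)
  ... (continuing to 38P)
  38P = O

ord(P) = 38


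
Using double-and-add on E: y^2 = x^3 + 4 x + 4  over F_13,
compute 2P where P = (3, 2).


k = 2 = 10_2 (binary, LSB first: 01)
Double-and-add from P = (3, 2):
  bit 0 = 0: acc unchanged = O
  bit 1 = 1: acc = O + (11, 1) = (11, 1)

2P = (11, 1)


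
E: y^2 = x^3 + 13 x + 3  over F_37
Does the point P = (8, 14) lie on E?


Check whether y^2 = x^3 + 13 x + 3 (mod 37) for (x, y) = (8, 14).
LHS: y^2 = 14^2 mod 37 = 11
RHS: x^3 + 13 x + 3 = 8^3 + 13*8 + 3 mod 37 = 27
LHS != RHS

No, not on the curve


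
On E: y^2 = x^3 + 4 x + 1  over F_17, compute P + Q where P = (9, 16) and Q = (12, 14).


P != Q, so use the chord formula.
s = (y2 - y1) / (x2 - x1) = (15) / (3) mod 17 = 5
x3 = s^2 - x1 - x2 mod 17 = 5^2 - 9 - 12 = 4
y3 = s (x1 - x3) - y1 mod 17 = 5 * (9 - 4) - 16 = 9

P + Q = (4, 9)


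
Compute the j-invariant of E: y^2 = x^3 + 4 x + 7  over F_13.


Delta = -16(4 a^3 + 27 b^2) mod 13 = 8
-1728 * (4 a)^3 = -1728 * (4*4)^3 mod 13 = 1
j = 1 * 8^(-1) mod 13 = 5

j = 5 (mod 13)


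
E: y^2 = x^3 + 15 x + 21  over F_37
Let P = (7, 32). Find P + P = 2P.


Doubling: s = (3 x1^2 + a) / (2 y1)
s = (3*7^2 + 15) / (2*32) mod 37 = 6
x3 = s^2 - 2 x1 mod 37 = 6^2 - 2*7 = 22
y3 = s (x1 - x3) - y1 mod 37 = 6 * (7 - 22) - 32 = 26

2P = (22, 26)


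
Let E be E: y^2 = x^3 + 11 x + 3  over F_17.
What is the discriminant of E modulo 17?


4 a^3 + 27 b^2 = 4*11^3 + 27*3^2 = 5324 + 243 = 5567
Delta = -16 * (5567) = -89072
Delta mod 17 = 8

Delta = 8 (mod 17)


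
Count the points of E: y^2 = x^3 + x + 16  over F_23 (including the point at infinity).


For each x in F_23, count y with y^2 = x^3 + 1 x + 16 mod 23:
  x = 0: RHS = 16, y in [4, 19]  -> 2 point(s)
  x = 1: RHS = 18, y in [8, 15]  -> 2 point(s)
  x = 2: RHS = 3, y in [7, 16]  -> 2 point(s)
  x = 3: RHS = 0, y in [0]  -> 1 point(s)
  x = 5: RHS = 8, y in [10, 13]  -> 2 point(s)
  x = 6: RHS = 8, y in [10, 13]  -> 2 point(s)
  x = 9: RHS = 18, y in [8, 15]  -> 2 point(s)
  x = 11: RHS = 1, y in [1, 22]  -> 2 point(s)
  x = 12: RHS = 8, y in [10, 13]  -> 2 point(s)
  x = 13: RHS = 18, y in [8, 15]  -> 2 point(s)
  x = 15: RHS = 2, y in [5, 18]  -> 2 point(s)
  x = 17: RHS = 1, y in [1, 22]  -> 2 point(s)
  x = 18: RHS = 1, y in [1, 22]  -> 2 point(s)
  x = 20: RHS = 9, y in [3, 20]  -> 2 point(s)
  x = 21: RHS = 6, y in [11, 12]  -> 2 point(s)
Affine points: 29. Add the point at infinity: total = 30.

#E(F_23) = 30


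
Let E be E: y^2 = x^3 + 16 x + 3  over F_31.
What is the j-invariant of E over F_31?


Delta = -16(4 a^3 + 27 b^2) mod 31 = 10
-1728 * (4 a)^3 = -1728 * (4*16)^3 mod 31 = 2
j = 2 * 10^(-1) mod 31 = 25

j = 25 (mod 31)


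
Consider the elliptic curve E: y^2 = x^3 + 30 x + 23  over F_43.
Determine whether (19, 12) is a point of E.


Check whether y^2 = x^3 + 30 x + 23 (mod 43) for (x, y) = (19, 12).
LHS: y^2 = 12^2 mod 43 = 15
RHS: x^3 + 30 x + 23 = 19^3 + 30*19 + 23 mod 43 = 13
LHS != RHS

No, not on the curve


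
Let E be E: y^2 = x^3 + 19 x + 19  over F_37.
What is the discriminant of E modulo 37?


4 a^3 + 27 b^2 = 4*19^3 + 27*19^2 = 27436 + 9747 = 37183
Delta = -16 * (37183) = -594928
Delta mod 37 = 32

Delta = 32 (mod 37)


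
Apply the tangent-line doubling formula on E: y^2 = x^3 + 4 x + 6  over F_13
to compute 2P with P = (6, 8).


Doubling: s = (3 x1^2 + a) / (2 y1)
s = (3*6^2 + 4) / (2*8) mod 13 = 7
x3 = s^2 - 2 x1 mod 13 = 7^2 - 2*6 = 11
y3 = s (x1 - x3) - y1 mod 13 = 7 * (6 - 11) - 8 = 9

2P = (11, 9)


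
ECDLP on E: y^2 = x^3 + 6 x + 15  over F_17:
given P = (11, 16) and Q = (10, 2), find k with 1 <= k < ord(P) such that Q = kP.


Enumerate multiples of P until we hit Q = (10, 2):
  1P = (11, 16)
  2P = (14, 2)
  3P = (10, 2)
Match found at i = 3.

k = 3


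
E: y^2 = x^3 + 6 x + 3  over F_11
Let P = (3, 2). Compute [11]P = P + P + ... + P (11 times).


k = 11 = 1011_2 (binary, LSB first: 1101)
Double-and-add from P = (3, 2):
  bit 0 = 1: acc = O + (3, 2) = (3, 2)
  bit 1 = 1: acc = (3, 2) + (5, 9) = (7, 6)
  bit 2 = 0: acc unchanged = (7, 6)
  bit 3 = 1: acc = (7, 6) + (0, 5) = (2, 1)

11P = (2, 1)


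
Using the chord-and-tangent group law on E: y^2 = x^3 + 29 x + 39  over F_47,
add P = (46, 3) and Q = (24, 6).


P != Q, so use the chord formula.
s = (y2 - y1) / (x2 - x1) = (3) / (25) mod 47 = 2
x3 = s^2 - x1 - x2 mod 47 = 2^2 - 46 - 24 = 28
y3 = s (x1 - x3) - y1 mod 47 = 2 * (46 - 28) - 3 = 33

P + Q = (28, 33)


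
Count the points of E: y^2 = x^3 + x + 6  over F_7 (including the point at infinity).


For each x in F_7, count y with y^2 = x^3 + 1 x + 6 mod 7:
  x = 1: RHS = 1, y in [1, 6]  -> 2 point(s)
  x = 2: RHS = 2, y in [3, 4]  -> 2 point(s)
  x = 3: RHS = 1, y in [1, 6]  -> 2 point(s)
  x = 4: RHS = 4, y in [2, 5]  -> 2 point(s)
  x = 6: RHS = 4, y in [2, 5]  -> 2 point(s)
Affine points: 10. Add the point at infinity: total = 11.

#E(F_7) = 11


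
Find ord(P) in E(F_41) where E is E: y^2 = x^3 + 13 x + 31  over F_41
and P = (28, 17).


Compute successive multiples of P until we hit O:
  1P = (28, 17)
  2P = (1, 39)
  3P = (22, 10)
  4P = (14, 13)
  5P = (20, 38)
  6P = (30, 19)
  7P = (25, 27)
  8P = (31, 34)
  ... (continuing to 37P)
  37P = O

ord(P) = 37


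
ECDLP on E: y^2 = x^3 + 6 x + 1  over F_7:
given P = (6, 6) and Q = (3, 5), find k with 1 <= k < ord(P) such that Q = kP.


Enumerate multiples of P until we hit Q = (3, 5):
  1P = (6, 6)
  2P = (3, 5)
Match found at i = 2.

k = 2


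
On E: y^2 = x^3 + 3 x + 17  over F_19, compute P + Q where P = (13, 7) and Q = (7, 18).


P != Q, so use the chord formula.
s = (y2 - y1) / (x2 - x1) = (11) / (13) mod 19 = 14
x3 = s^2 - x1 - x2 mod 19 = 14^2 - 13 - 7 = 5
y3 = s (x1 - x3) - y1 mod 19 = 14 * (13 - 5) - 7 = 10

P + Q = (5, 10)


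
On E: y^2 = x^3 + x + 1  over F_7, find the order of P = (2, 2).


Compute successive multiples of P until we hit O:
  1P = (2, 2)
  2P = (0, 1)
  3P = (0, 6)
  4P = (2, 5)
  5P = O

ord(P) = 5


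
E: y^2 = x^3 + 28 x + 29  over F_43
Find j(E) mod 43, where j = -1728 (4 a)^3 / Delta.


Delta = -16(4 a^3 + 27 b^2) mod 43 = 6
-1728 * (4 a)^3 = -1728 * (4*28)^3 mod 43 = 2
j = 2 * 6^(-1) mod 43 = 29

j = 29 (mod 43)


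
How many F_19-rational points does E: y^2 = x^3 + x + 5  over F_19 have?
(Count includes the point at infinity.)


For each x in F_19, count y with y^2 = x^3 + 1 x + 5 mod 19:
  x = 0: RHS = 5, y in [9, 10]  -> 2 point(s)
  x = 1: RHS = 7, y in [8, 11]  -> 2 point(s)
  x = 3: RHS = 16, y in [4, 15]  -> 2 point(s)
  x = 4: RHS = 16, y in [4, 15]  -> 2 point(s)
  x = 11: RHS = 17, y in [6, 13]  -> 2 point(s)
  x = 12: RHS = 16, y in [4, 15]  -> 2 point(s)
  x = 13: RHS = 11, y in [7, 12]  -> 2 point(s)
Affine points: 14. Add the point at infinity: total = 15.

#E(F_19) = 15


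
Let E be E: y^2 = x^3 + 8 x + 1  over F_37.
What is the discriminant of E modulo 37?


4 a^3 + 27 b^2 = 4*8^3 + 27*1^2 = 2048 + 27 = 2075
Delta = -16 * (2075) = -33200
Delta mod 37 = 26

Delta = 26 (mod 37)


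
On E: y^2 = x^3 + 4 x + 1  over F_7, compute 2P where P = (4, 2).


Doubling: s = (3 x1^2 + a) / (2 y1)
s = (3*4^2 + 4) / (2*2) mod 7 = 6
x3 = s^2 - 2 x1 mod 7 = 6^2 - 2*4 = 0
y3 = s (x1 - x3) - y1 mod 7 = 6 * (4 - 0) - 2 = 1

2P = (0, 1)


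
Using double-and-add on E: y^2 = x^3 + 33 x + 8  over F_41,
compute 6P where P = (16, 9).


k = 6 = 110_2 (binary, LSB first: 011)
Double-and-add from P = (16, 9):
  bit 0 = 0: acc unchanged = O
  bit 1 = 1: acc = O + (11, 29) = (11, 29)
  bit 2 = 1: acc = (11, 29) + (35, 39) = (4, 32)

6P = (4, 32)


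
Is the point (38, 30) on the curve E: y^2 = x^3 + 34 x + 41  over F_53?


Check whether y^2 = x^3 + 34 x + 41 (mod 53) for (x, y) = (38, 30).
LHS: y^2 = 30^2 mod 53 = 52
RHS: x^3 + 34 x + 41 = 38^3 + 34*38 + 41 mod 53 = 25
LHS != RHS

No, not on the curve


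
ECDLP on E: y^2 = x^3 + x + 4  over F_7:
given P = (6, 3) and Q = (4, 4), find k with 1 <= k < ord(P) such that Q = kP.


Enumerate multiples of P until we hit Q = (4, 4):
  1P = (6, 3)
  2P = (4, 3)
  3P = (4, 4)
Match found at i = 3.

k = 3


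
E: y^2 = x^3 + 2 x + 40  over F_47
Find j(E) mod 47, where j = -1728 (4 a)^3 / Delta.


Delta = -16(4 a^3 + 27 b^2) mod 47 = 34
-1728 * (4 a)^3 = -1728 * (4*2)^3 mod 47 = 39
j = 39 * 34^(-1) mod 47 = 44

j = 44 (mod 47)


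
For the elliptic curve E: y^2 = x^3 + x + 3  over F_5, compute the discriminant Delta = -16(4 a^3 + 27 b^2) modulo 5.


4 a^3 + 27 b^2 = 4*1^3 + 27*3^2 = 4 + 243 = 247
Delta = -16 * (247) = -3952
Delta mod 5 = 3

Delta = 3 (mod 5)


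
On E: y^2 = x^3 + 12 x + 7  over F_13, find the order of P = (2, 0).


Compute successive multiples of P until we hit O:
  1P = (2, 0)
  2P = O

ord(P) = 2


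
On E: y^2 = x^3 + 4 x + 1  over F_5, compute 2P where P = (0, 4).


k = 2 = 10_2 (binary, LSB first: 01)
Double-and-add from P = (0, 4):
  bit 0 = 0: acc unchanged = O
  bit 1 = 1: acc = O + (4, 4) = (4, 4)

2P = (4, 4)


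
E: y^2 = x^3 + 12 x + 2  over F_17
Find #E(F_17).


For each x in F_17, count y with y^2 = x^3 + 12 x + 2 mod 17:
  x = 0: RHS = 2, y in [6, 11]  -> 2 point(s)
  x = 1: RHS = 15, y in [7, 10]  -> 2 point(s)
  x = 2: RHS = 0, y in [0]  -> 1 point(s)
  x = 5: RHS = 0, y in [0]  -> 1 point(s)
  x = 6: RHS = 1, y in [1, 16]  -> 2 point(s)
  x = 7: RHS = 4, y in [2, 15]  -> 2 point(s)
  x = 8: RHS = 15, y in [7, 10]  -> 2 point(s)
  x = 10: RHS = 0, y in [0]  -> 1 point(s)
  x = 12: RHS = 4, y in [2, 15]  -> 2 point(s)
  x = 13: RHS = 9, y in [3, 14]  -> 2 point(s)
  x = 15: RHS = 4, y in [2, 15]  -> 2 point(s)
Affine points: 19. Add the point at infinity: total = 20.

#E(F_17) = 20


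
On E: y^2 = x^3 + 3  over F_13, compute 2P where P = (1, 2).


Doubling: s = (3 x1^2 + a) / (2 y1)
s = (3*1^2 + 0) / (2*2) mod 13 = 4
x3 = s^2 - 2 x1 mod 13 = 4^2 - 2*1 = 1
y3 = s (x1 - x3) - y1 mod 13 = 4 * (1 - 1) - 2 = 11

2P = (1, 11)


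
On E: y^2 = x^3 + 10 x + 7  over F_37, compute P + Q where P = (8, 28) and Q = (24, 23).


P != Q, so use the chord formula.
s = (y2 - y1) / (x2 - x1) = (32) / (16) mod 37 = 2
x3 = s^2 - x1 - x2 mod 37 = 2^2 - 8 - 24 = 9
y3 = s (x1 - x3) - y1 mod 37 = 2 * (8 - 9) - 28 = 7

P + Q = (9, 7)


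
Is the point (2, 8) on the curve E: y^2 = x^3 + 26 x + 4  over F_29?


Check whether y^2 = x^3 + 26 x + 4 (mod 29) for (x, y) = (2, 8).
LHS: y^2 = 8^2 mod 29 = 6
RHS: x^3 + 26 x + 4 = 2^3 + 26*2 + 4 mod 29 = 6
LHS = RHS

Yes, on the curve


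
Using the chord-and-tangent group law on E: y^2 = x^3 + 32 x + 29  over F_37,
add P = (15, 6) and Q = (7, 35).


P != Q, so use the chord formula.
s = (y2 - y1) / (x2 - x1) = (29) / (29) mod 37 = 1
x3 = s^2 - x1 - x2 mod 37 = 1^2 - 15 - 7 = 16
y3 = s (x1 - x3) - y1 mod 37 = 1 * (15 - 16) - 6 = 30

P + Q = (16, 30)


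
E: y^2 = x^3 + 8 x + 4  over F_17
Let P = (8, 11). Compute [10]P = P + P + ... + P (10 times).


k = 10 = 1010_2 (binary, LSB first: 0101)
Double-and-add from P = (8, 11):
  bit 0 = 0: acc unchanged = O
  bit 1 = 1: acc = O + (3, 2) = (3, 2)
  bit 2 = 0: acc unchanged = (3, 2)
  bit 3 = 1: acc = (3, 2) + (1, 9) = (4, 10)

10P = (4, 10)


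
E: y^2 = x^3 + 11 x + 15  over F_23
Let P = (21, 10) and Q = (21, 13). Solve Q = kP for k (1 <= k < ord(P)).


Enumerate multiples of P until we hit Q = (21, 13):
  1P = (21, 10)
  2P = (4, 13)
  3P = (4, 10)
  4P = (21, 13)
Match found at i = 4.

k = 4


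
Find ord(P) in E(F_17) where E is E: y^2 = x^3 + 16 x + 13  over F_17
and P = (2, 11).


Compute successive multiples of P until we hit O:
  1P = (2, 11)
  2P = (9, 11)
  3P = (6, 6)
  4P = (1, 9)
  5P = (1, 8)
  6P = (6, 11)
  7P = (9, 6)
  8P = (2, 6)
  ... (continuing to 9P)
  9P = O

ord(P) = 9


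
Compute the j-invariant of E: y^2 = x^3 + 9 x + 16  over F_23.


Delta = -16(4 a^3 + 27 b^2) mod 23 = 3
-1728 * (4 a)^3 = -1728 * (4*9)^3 mod 23 = 10
j = 10 * 3^(-1) mod 23 = 11

j = 11 (mod 23)


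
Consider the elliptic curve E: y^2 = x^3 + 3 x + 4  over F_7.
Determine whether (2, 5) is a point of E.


Check whether y^2 = x^3 + 3 x + 4 (mod 7) for (x, y) = (2, 5).
LHS: y^2 = 5^2 mod 7 = 4
RHS: x^3 + 3 x + 4 = 2^3 + 3*2 + 4 mod 7 = 4
LHS = RHS

Yes, on the curve


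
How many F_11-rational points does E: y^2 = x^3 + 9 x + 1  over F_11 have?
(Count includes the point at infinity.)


For each x in F_11, count y with y^2 = x^3 + 9 x + 1 mod 11:
  x = 0: RHS = 1, y in [1, 10]  -> 2 point(s)
  x = 1: RHS = 0, y in [0]  -> 1 point(s)
  x = 2: RHS = 5, y in [4, 7]  -> 2 point(s)
  x = 3: RHS = 0, y in [0]  -> 1 point(s)
  x = 7: RHS = 0, y in [0]  -> 1 point(s)
Affine points: 7. Add the point at infinity: total = 8.

#E(F_11) = 8


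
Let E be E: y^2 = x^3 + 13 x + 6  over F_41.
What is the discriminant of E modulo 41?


4 a^3 + 27 b^2 = 4*13^3 + 27*6^2 = 8788 + 972 = 9760
Delta = -16 * (9760) = -156160
Delta mod 41 = 9

Delta = 9 (mod 41)


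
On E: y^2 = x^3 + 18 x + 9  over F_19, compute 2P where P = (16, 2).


Doubling: s = (3 x1^2 + a) / (2 y1)
s = (3*16^2 + 18) / (2*2) mod 19 = 16
x3 = s^2 - 2 x1 mod 19 = 16^2 - 2*16 = 15
y3 = s (x1 - x3) - y1 mod 19 = 16 * (16 - 15) - 2 = 14

2P = (15, 14)


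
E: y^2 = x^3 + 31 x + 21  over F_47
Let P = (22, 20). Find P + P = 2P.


Doubling: s = (3 x1^2 + a) / (2 y1)
s = (3*22^2 + 31) / (2*20) mod 47 = 3
x3 = s^2 - 2 x1 mod 47 = 3^2 - 2*22 = 12
y3 = s (x1 - x3) - y1 mod 47 = 3 * (22 - 12) - 20 = 10

2P = (12, 10)


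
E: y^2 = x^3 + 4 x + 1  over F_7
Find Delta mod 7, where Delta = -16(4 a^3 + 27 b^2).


4 a^3 + 27 b^2 = 4*4^3 + 27*1^2 = 256 + 27 = 283
Delta = -16 * (283) = -4528
Delta mod 7 = 1

Delta = 1 (mod 7)


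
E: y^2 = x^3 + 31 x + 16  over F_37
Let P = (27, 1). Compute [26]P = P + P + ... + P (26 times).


k = 26 = 11010_2 (binary, LSB first: 01011)
Double-and-add from P = (27, 1):
  bit 0 = 0: acc unchanged = O
  bit 1 = 1: acc = O + (21, 30) = (21, 30)
  bit 2 = 0: acc unchanged = (21, 30)
  bit 3 = 1: acc = (21, 30) + (6, 14) = (9, 5)
  bit 4 = 1: acc = (9, 5) + (26, 3) = (12, 28)

26P = (12, 28)


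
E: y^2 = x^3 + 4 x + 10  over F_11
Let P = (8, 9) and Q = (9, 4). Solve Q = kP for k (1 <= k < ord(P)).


Enumerate multiples of P until we hit Q = (9, 4):
  1P = (8, 9)
  2P = (9, 7)
  3P = (9, 4)
Match found at i = 3.

k = 3


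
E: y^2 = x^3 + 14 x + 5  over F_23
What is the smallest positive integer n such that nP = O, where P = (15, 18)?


Compute successive multiples of P until we hit O:
  1P = (15, 18)
  2P = (19, 0)
  3P = (15, 5)
  4P = O

ord(P) = 4


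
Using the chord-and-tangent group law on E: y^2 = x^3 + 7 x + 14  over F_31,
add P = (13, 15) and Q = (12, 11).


P != Q, so use the chord formula.
s = (y2 - y1) / (x2 - x1) = (27) / (30) mod 31 = 4
x3 = s^2 - x1 - x2 mod 31 = 4^2 - 13 - 12 = 22
y3 = s (x1 - x3) - y1 mod 31 = 4 * (13 - 22) - 15 = 11

P + Q = (22, 11)


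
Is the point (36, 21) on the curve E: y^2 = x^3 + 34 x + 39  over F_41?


Check whether y^2 = x^3 + 34 x + 39 (mod 41) for (x, y) = (36, 21).
LHS: y^2 = 21^2 mod 41 = 31
RHS: x^3 + 34 x + 39 = 36^3 + 34*36 + 39 mod 41 = 31
LHS = RHS

Yes, on the curve


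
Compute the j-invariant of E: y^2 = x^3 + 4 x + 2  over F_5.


Delta = -16(4 a^3 + 27 b^2) mod 5 = 1
-1728 * (4 a)^3 = -1728 * (4*4)^3 mod 5 = 2
j = 2 * 1^(-1) mod 5 = 2

j = 2 (mod 5)


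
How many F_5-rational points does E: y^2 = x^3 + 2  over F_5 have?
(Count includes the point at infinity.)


For each x in F_5, count y with y^2 = x^3 + 0 x + 2 mod 5:
  x = 2: RHS = 0, y in [0]  -> 1 point(s)
  x = 3: RHS = 4, y in [2, 3]  -> 2 point(s)
  x = 4: RHS = 1, y in [1, 4]  -> 2 point(s)
Affine points: 5. Add the point at infinity: total = 6.

#E(F_5) = 6


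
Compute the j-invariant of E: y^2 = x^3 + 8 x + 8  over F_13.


Delta = -16(4 a^3 + 27 b^2) mod 13 = 8
-1728 * (4 a)^3 = -1728 * (4*8)^3 mod 13 = 8
j = 8 * 8^(-1) mod 13 = 1

j = 1 (mod 13)


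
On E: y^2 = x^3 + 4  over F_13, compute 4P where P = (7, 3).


k = 4 = 100_2 (binary, LSB first: 001)
Double-and-add from P = (7, 3):
  bit 0 = 0: acc unchanged = O
  bit 1 = 0: acc unchanged = O
  bit 2 = 1: acc = O + (8, 3) = (8, 3)

4P = (8, 3)


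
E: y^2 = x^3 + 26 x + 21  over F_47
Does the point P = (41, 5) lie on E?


Check whether y^2 = x^3 + 26 x + 21 (mod 47) for (x, y) = (41, 5).
LHS: y^2 = 5^2 mod 47 = 25
RHS: x^3 + 26 x + 21 = 41^3 + 26*41 + 21 mod 47 = 25
LHS = RHS

Yes, on the curve


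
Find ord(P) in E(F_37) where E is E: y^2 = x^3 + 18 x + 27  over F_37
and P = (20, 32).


Compute successive multiples of P until we hit O:
  1P = (20, 32)
  2P = (13, 33)
  3P = (1, 34)
  4P = (32, 16)
  5P = (32, 21)
  6P = (1, 3)
  7P = (13, 4)
  8P = (20, 5)
  ... (continuing to 9P)
  9P = O

ord(P) = 9


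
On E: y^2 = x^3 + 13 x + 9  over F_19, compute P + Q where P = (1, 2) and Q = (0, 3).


P != Q, so use the chord formula.
s = (y2 - y1) / (x2 - x1) = (1) / (18) mod 19 = 18
x3 = s^2 - x1 - x2 mod 19 = 18^2 - 1 - 0 = 0
y3 = s (x1 - x3) - y1 mod 19 = 18 * (1 - 0) - 2 = 16

P + Q = (0, 16)


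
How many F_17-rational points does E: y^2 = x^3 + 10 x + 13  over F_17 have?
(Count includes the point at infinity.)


For each x in F_17, count y with y^2 = x^3 + 10 x + 13 mod 17:
  x = 0: RHS = 13, y in [8, 9]  -> 2 point(s)
  x = 3: RHS = 2, y in [6, 11]  -> 2 point(s)
  x = 4: RHS = 15, y in [7, 10]  -> 2 point(s)
  x = 5: RHS = 1, y in [1, 16]  -> 2 point(s)
  x = 6: RHS = 0, y in [0]  -> 1 point(s)
  x = 7: RHS = 1, y in [1, 16]  -> 2 point(s)
  x = 9: RHS = 16, y in [4, 13]  -> 2 point(s)
  x = 10: RHS = 8, y in [5, 12]  -> 2 point(s)
  x = 11: RHS = 9, y in [3, 14]  -> 2 point(s)
  x = 12: RHS = 8, y in [5, 12]  -> 2 point(s)
  x = 15: RHS = 2, y in [6, 11]  -> 2 point(s)
  x = 16: RHS = 2, y in [6, 11]  -> 2 point(s)
Affine points: 23. Add the point at infinity: total = 24.

#E(F_17) = 24


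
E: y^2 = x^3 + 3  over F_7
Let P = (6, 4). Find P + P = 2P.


Doubling: s = (3 x1^2 + a) / (2 y1)
s = (3*6^2 + 0) / (2*4) mod 7 = 3
x3 = s^2 - 2 x1 mod 7 = 3^2 - 2*6 = 4
y3 = s (x1 - x3) - y1 mod 7 = 3 * (6 - 4) - 4 = 2

2P = (4, 2)


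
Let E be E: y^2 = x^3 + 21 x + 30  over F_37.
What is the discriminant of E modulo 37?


4 a^3 + 27 b^2 = 4*21^3 + 27*30^2 = 37044 + 24300 = 61344
Delta = -16 * (61344) = -981504
Delta mod 37 = 32

Delta = 32 (mod 37)


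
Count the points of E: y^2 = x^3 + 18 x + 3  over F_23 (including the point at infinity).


For each x in F_23, count y with y^2 = x^3 + 18 x + 3 mod 23:
  x = 0: RHS = 3, y in [7, 16]  -> 2 point(s)
  x = 2: RHS = 1, y in [1, 22]  -> 2 point(s)
  x = 4: RHS = 1, y in [1, 22]  -> 2 point(s)
  x = 7: RHS = 12, y in [9, 14]  -> 2 point(s)
  x = 14: RHS = 9, y in [3, 20]  -> 2 point(s)
  x = 17: RHS = 1, y in [1, 22]  -> 2 point(s)
  x = 18: RHS = 18, y in [8, 15]  -> 2 point(s)
Affine points: 14. Add the point at infinity: total = 15.

#E(F_23) = 15


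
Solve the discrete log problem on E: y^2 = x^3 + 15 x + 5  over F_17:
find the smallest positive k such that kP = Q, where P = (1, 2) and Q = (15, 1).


Enumerate multiples of P until we hit Q = (15, 1):
  1P = (1, 2)
  2P = (14, 16)
  3P = (10, 4)
  4P = (5, 16)
  5P = (2, 3)
  6P = (15, 1)
Match found at i = 6.

k = 6


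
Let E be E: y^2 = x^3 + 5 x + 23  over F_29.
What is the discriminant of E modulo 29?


4 a^3 + 27 b^2 = 4*5^3 + 27*23^2 = 500 + 14283 = 14783
Delta = -16 * (14783) = -236528
Delta mod 29 = 25

Delta = 25 (mod 29)


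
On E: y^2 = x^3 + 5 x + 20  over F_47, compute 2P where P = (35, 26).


Doubling: s = (3 x1^2 + a) / (2 y1)
s = (3*35^2 + 5) / (2*26) mod 47 = 31
x3 = s^2 - 2 x1 mod 47 = 31^2 - 2*35 = 45
y3 = s (x1 - x3) - y1 mod 47 = 31 * (35 - 45) - 26 = 40

2P = (45, 40)


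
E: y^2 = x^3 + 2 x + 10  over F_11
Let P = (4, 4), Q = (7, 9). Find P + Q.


P != Q, so use the chord formula.
s = (y2 - y1) / (x2 - x1) = (5) / (3) mod 11 = 9
x3 = s^2 - x1 - x2 mod 11 = 9^2 - 4 - 7 = 4
y3 = s (x1 - x3) - y1 mod 11 = 9 * (4 - 4) - 4 = 7

P + Q = (4, 7)


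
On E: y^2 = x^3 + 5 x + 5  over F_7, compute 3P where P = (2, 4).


k = 3 = 11_2 (binary, LSB first: 11)
Double-and-add from P = (2, 4):
  bit 0 = 1: acc = O + (2, 4) = (2, 4)
  bit 1 = 1: acc = (2, 4) + (5, 1) = (1, 2)

3P = (1, 2)
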